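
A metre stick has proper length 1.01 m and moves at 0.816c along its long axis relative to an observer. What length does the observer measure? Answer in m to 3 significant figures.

γ = 1/√(1 − 0.816²) = 1.7299
Length contraction: L = L₀/γ = 1.01/1.7299 = 0.584 m

L ≈ 0.584 m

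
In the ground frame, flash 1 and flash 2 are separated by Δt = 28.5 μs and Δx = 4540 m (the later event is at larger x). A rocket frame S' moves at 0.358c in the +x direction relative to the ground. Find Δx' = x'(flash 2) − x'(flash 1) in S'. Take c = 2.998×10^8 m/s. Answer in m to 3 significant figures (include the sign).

γ = 1/√(1 − 0.358²) = 1.0710
Δx' = γ(Δx − vΔt) = 1.0710 × (4540 m − 0.358×(2.998×10^8 m/s)×28.5×10^-6 s)
= 1.0710 × (1481.1 m) = 1590 m

Δx' ≈ 1590 m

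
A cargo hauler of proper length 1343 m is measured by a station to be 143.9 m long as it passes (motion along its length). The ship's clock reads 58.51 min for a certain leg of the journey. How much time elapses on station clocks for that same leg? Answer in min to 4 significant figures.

Δt ≈ 546.1 min

Length contraction ⇒ γ = L₀/L = 1343/143.9 = 9.33287
Time dilation: Δt = γτ₀ = 9.33287 × 58.51 min = 546.1 min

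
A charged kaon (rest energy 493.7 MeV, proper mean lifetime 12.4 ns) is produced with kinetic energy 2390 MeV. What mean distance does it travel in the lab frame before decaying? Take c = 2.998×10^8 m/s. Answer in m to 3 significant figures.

γ = 1 + K/(m₀c²) = 1 + 2390/493.7 = 5.8410
β = √(1 − 1/γ²) = 0.98524
Dilated lifetime: γτ₀ = 5.8410 × 12.4 ns = 72.428 ns
d = βc·γτ₀ = 0.98524 × (2.998×10^8 m/s) × 7.2428×10^-8 s = 21.4 m

d ≈ 21.4 m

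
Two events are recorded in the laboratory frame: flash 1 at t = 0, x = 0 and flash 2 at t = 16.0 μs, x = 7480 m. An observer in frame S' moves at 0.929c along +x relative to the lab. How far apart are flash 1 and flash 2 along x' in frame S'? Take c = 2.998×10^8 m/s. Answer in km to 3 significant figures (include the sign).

γ = 1/√(1 − 0.929²) = 2.7021
Δx' = γ(Δx − vΔt) = 2.7021 × (7480 m − 0.929×(2.998×10^8 m/s)×16.0×10^-6 s)
= 2.7021 × (3023.8 m) = 8.17 km

Δx' ≈ 8.17 km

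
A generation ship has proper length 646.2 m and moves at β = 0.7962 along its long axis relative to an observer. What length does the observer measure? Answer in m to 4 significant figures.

γ = 1/√(1 − 0.7962²) = 1.65280
Length contraction: L = L₀/γ = 646.2/1.65280 = 391.0 m

L ≈ 391.0 m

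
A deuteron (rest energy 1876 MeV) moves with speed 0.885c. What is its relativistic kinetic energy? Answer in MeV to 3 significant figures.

γ = 1/√(1 − 0.885²) = 2.1478
K = (γ − 1)m₀c² = (2.1478 − 1) × 1876 MeV = 1.1478 × 1876 MeV = 2150 MeV

K ≈ 2150 MeV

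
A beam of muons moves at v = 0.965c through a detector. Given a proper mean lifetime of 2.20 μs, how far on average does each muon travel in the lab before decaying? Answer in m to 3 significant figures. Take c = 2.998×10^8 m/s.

γ = 1/√(1 − 0.965²) = 3.8132
Dilated lifetime: Δt = γτ₀ = 3.8132 × 2.20 μs = 8.3889 μs
d = vΔt = 0.965c × 8.3889 μs = 2.8931×10^8 m/s × 8.3889×10^-6 s = 2430 m

d ≈ 2430 m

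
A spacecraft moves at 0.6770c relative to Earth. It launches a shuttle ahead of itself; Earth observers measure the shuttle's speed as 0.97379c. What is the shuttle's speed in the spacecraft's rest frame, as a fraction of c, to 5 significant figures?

Inverse velocity addition: u' = (u − v)/(1 − uv/c²)
= (0.97379 − 0.6770)/(1 − 0.97379×0.6770) = 0.29679/0.3407442 = 0.87101

u' ≈ 0.87101c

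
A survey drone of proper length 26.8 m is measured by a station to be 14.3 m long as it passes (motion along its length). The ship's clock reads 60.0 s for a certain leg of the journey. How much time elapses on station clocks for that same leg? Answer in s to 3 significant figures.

Length contraction ⇒ γ = L₀/L = 26.8/14.3 = 1.8741
Time dilation: Δt = γτ₀ = 1.8741 × 60.0 s = 112 s

Δt ≈ 112 s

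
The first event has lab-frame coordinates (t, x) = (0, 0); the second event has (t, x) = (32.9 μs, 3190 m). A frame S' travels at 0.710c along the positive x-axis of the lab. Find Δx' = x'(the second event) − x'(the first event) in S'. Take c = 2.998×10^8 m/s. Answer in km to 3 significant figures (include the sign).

Δx' ≈ -5.41 km

γ = 1/√(1 − 0.710²) = 1.4200
Δx' = γ(Δx − vΔt) = 1.4200 × (3190 m − 0.710×(2.998×10^8 m/s)×32.9×10^-6 s)
= 1.4200 × (-3813.0 m) = -5.41 km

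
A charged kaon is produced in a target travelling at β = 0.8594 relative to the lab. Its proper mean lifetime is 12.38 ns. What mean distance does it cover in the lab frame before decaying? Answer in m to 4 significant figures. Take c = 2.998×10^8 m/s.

γ = 1/√(1 − 0.8594²) = 1.95578
Dilated lifetime: Δt = γτ₀ = 1.95578 × 12.38 ns = 24.2126 ns
d = vΔt = 0.8594c × 24.2126 ns = 2.57648×10^8 m/s × 2.42126×10^-8 s = 6.238 m

d ≈ 6.238 m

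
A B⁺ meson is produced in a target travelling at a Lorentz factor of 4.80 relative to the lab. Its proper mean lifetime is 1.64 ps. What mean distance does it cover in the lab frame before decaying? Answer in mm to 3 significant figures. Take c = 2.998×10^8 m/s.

β = √(1 − 1/γ²) = √(1 − 1/4.80²) = 0.97806
Dilated lifetime: Δt = γτ₀ = 4.80 × 1.64 ps = 7.8720 ps
d = vΔt = 0.97806c × 7.8720 ps = 2.9322×10^8 m/s × 7.8720×10^-12 s = 2.31 mm

d ≈ 2.31 mm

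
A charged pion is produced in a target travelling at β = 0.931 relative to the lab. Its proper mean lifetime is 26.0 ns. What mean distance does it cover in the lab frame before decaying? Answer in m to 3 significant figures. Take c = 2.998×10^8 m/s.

d ≈ 19.9 m

γ = 1/√(1 − 0.931²) = 2.7396
Dilated lifetime: Δt = γτ₀ = 2.7396 × 26.0 ns = 71.229 ns
d = vΔt = 0.931c × 71.229 ns = 2.7911×10^8 m/s × 7.1229×10^-8 s = 19.9 m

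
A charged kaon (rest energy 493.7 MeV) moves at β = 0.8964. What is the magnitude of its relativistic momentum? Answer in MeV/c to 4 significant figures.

γ = 1/√(1 − 0.8964²) = 2.25608
p = γβm₀c = 2.25608 × 0.8964 × 493.7 MeV/c = 998.4 MeV/c

p ≈ 998.4 MeV/c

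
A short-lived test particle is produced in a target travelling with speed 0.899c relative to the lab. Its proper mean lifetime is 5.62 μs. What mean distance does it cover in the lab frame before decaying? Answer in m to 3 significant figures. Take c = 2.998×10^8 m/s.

γ = 1/√(1 − 0.899²) = 2.2834
Dilated lifetime: Δt = γτ₀ = 2.2834 × 5.62 μs = 12.833 μs
d = vΔt = 0.899c × 12.833 μs = 2.6952×10^8 m/s × 1.2833×10^-5 s = 3460 m

d ≈ 3460 m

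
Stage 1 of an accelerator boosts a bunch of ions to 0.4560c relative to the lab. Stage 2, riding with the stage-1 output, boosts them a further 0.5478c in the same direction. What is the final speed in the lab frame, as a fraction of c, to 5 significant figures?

Compose boost 2: (0.5478 + 0.4560)/(1 + 0.5478×0.4560) = 1.0038/1.249797 = 0.80317

u ≈ 0.80317c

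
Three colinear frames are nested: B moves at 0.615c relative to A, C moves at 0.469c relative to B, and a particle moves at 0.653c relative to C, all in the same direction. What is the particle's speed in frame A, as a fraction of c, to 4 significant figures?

Compose boost 2: (0.469 + 0.615)/(1 + 0.469×0.615) = 1.084/1.28843 = 0.841331
Compose boost 3: (0.653 + 0.841331)/(1 + 0.653×0.841331) = 1.49433/1.54939 = 0.9645

u ≈ 0.9645c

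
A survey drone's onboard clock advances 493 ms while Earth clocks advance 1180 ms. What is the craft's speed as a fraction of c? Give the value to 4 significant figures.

β ≈ 0.9085

γ = Δt/τ₀ = 1180/493 = 2.39351
β = √(1 − 1/γ²) = √(1 − 1/2.39351²) = 0.9085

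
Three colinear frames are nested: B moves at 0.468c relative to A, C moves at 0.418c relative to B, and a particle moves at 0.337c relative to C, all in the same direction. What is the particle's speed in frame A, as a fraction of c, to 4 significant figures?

u ≈ 0.8626c

Compose boost 2: (0.418 + 0.468)/(1 + 0.418×0.468) = 0.8860/1.19562 = 0.741036
Compose boost 3: (0.337 + 0.741036)/(1 + 0.337×0.741036) = 1.07804/1.24973 = 0.8626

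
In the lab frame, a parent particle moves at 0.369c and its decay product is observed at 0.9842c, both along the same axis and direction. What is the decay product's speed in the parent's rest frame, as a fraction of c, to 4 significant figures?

Inverse velocity addition: u' = (u − v)/(1 − uv/c²)
= (0.9842 − 0.369)/(1 − 0.9842×0.369) = 0.6152/0.636830 = 0.9660

u' ≈ 0.9660c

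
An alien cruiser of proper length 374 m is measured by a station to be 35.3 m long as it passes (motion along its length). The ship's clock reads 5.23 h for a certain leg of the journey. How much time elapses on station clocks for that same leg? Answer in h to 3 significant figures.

Length contraction ⇒ γ = L₀/L = 374/35.3 = 10.595
Time dilation: Δt = γτ₀ = 10.595 × 5.23 h = 55.4 h

Δt ≈ 55.4 h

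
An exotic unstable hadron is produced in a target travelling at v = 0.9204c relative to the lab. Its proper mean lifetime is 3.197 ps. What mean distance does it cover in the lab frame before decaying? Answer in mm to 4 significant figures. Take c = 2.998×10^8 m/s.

d ≈ 2.256 mm

γ = 1/√(1 − 0.9204²) = 2.55769
Dilated lifetime: Δt = γτ₀ = 2.55769 × 3.197 ps = 8.17693 ps
d = vΔt = 0.9204c × 8.17693 ps = 2.75936×10^8 m/s × 8.17693×10^-12 s = 2.256 mm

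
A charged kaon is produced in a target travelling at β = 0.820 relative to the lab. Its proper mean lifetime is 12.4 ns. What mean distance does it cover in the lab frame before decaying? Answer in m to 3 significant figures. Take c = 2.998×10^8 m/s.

γ = 1/√(1 − 0.820²) = 1.7471
Dilated lifetime: Δt = γτ₀ = 1.7471 × 12.4 ns = 21.665 ns
d = vΔt = 0.820c × 21.665 ns = 2.4584×10^8 m/s × 2.1665×10^-8 s = 5.33 m

d ≈ 5.33 m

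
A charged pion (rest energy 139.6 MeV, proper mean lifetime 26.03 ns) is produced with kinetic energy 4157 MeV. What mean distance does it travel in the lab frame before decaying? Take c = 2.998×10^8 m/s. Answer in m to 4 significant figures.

γ = 1 + K/(m₀c²) = 1 + 4157/139.6 = 30.7779
β = √(1 − 1/γ²) = 0.999472
Dilated lifetime: γτ₀ = 30.7779 × 26.03 ns = 801.150 ns
d = βc·γτ₀ = 0.999472 × (2.998×10^8 m/s) × 8.01150×10^-7 s = 240.1 m

d ≈ 240.1 m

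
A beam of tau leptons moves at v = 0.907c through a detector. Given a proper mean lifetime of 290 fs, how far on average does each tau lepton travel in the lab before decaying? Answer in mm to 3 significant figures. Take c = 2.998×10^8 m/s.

d ≈ 0.187 mm

γ = 1/√(1 − 0.907²) = 2.3746
Dilated lifetime: Δt = γτ₀ = 2.3746 × 290 fs = 688.62 fs
d = vΔt = 0.907c × 688.62 fs = 2.7192×10^8 m/s × 6.8862×10^-13 s = 0.187 mm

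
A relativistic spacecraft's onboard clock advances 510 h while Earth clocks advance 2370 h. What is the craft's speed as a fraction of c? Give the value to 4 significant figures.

β ≈ 0.9766

γ = Δt/τ₀ = 2370/510 = 4.64706
β = √(1 − 1/γ²) = √(1 − 1/4.64706²) = 0.9766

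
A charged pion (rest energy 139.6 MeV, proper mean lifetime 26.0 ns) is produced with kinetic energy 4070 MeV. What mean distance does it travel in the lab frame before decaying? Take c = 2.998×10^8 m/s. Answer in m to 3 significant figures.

d ≈ 235 m

γ = 1 + K/(m₀c²) = 1 + 4070/139.6 = 30.155
β = √(1 − 1/γ²) = 0.99945
Dilated lifetime: γτ₀ = 30.155 × 26.0 ns = 784.02 ns
d = βc·γτ₀ = 0.99945 × (2.998×10^8 m/s) × 7.8402×10^-7 s = 235 m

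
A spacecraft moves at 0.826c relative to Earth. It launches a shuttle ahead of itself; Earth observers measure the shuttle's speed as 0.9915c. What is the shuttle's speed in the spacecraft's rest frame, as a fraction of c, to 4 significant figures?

u' ≈ 0.9143c

Inverse velocity addition: u' = (u − v)/(1 − uv/c²)
= (0.9915 − 0.826)/(1 − 0.9915×0.826) = 0.1655/0.181021 = 0.9143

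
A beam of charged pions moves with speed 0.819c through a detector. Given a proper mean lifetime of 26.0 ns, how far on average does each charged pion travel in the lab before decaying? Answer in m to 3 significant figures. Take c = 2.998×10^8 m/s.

d ≈ 11.1 m

γ = 1/√(1 − 0.819²) = 1.7428
Dilated lifetime: Δt = γτ₀ = 1.7428 × 26.0 ns = 45.312 ns
d = vΔt = 0.819c × 45.312 ns = 2.4554×10^8 m/s × 4.5312×10^-8 s = 11.1 m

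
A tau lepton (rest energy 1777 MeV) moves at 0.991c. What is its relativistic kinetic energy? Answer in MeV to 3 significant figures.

K ≈ 11500 MeV

γ = 1/√(1 − 0.991²) = 7.4704
K = (γ − 1)m₀c² = (7.4704 − 1) × 1777 MeV = 6.4704 × 1777 MeV = 11500 MeV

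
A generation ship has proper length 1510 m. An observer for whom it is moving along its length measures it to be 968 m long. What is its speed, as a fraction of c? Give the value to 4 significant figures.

γ = L₀/L = 1510/968 = 1.55992
β = √(1 − 1/γ²) = 0.7675

β ≈ 0.7675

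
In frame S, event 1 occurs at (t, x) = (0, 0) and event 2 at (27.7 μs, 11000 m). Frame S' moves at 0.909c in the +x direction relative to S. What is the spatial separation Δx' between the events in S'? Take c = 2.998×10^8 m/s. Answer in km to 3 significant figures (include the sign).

Δx' ≈ 8.28 km

γ = 1/√(1 − 0.909²) = 2.3993
Δx' = γ(Δx − vΔt) = 2.3993 × (11000 m − 0.909×(2.998×10^8 m/s)×27.7×10^-6 s)
= 2.3993 × (3451.2 m) = 8.28 km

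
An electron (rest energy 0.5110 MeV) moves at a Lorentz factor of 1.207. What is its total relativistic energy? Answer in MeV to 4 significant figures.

E ≈ 0.6168 MeV

γ = 1.207 (given)
E = γm₀c² = 1.207 × 0.5110 MeV = 0.6168 MeV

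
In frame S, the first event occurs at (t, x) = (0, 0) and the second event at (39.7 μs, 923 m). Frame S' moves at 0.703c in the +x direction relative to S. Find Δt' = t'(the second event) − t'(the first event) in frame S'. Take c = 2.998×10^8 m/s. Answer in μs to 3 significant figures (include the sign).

Δt' ≈ 52.8 μs

γ = 1/√(1 − 0.703²) = 1.4061
Δt' = γ(Δt − vΔx/c²) = 1.4061 × (39.7 μs − 0.703×923 m / (2.998×10^8 m/s))
= 1.4061 × (37.536 μs) = 52.8 μs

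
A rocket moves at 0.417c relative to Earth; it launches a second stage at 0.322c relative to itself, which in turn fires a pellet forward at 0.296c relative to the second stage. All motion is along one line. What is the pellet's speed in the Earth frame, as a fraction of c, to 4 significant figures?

u ≈ 0.7943c

Compose boost 2: (0.322 + 0.417)/(1 + 0.322×0.417) = 0.7390/1.13427 = 0.651518
Compose boost 3: (0.296 + 0.651518)/(1 + 0.296×0.651518) = 0.947518/1.19285 = 0.7943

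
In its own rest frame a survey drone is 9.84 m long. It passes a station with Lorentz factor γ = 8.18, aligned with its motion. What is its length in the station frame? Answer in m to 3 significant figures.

γ = 8.18 (given)
Length contraction: L = L₀/γ = 9.84/8.18 = 1.20 m

L ≈ 1.20 m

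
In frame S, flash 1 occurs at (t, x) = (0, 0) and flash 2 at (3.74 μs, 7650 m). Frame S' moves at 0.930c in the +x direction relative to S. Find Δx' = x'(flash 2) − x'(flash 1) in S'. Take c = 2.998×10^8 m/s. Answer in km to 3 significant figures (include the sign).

Δx' ≈ 18.0 km

γ = 1/√(1 − 0.930²) = 2.7206
Δx' = γ(Δx − vΔt) = 2.7206 × (7650 m − 0.930×(2.998×10^8 m/s)×3.74×10^-6 s)
= 2.7206 × (6607.2 m) = 18.0 km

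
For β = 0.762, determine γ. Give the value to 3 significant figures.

γ = 1/√(1 − β²) = 1/√(1 − 0.762²) = 1/√(0.41936) = 1.54

γ ≈ 1.54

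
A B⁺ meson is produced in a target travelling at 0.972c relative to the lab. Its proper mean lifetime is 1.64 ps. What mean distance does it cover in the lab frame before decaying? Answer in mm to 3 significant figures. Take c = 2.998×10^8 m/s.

γ = 1/√(1 − 0.972²) = 4.2557
Dilated lifetime: Δt = γτ₀ = 4.2557 × 1.64 ps = 6.9793 ps
d = vΔt = 0.972c × 6.9793 ps = 2.9141×10^8 m/s × 6.9793×10^-12 s = 2.03 mm

d ≈ 2.03 mm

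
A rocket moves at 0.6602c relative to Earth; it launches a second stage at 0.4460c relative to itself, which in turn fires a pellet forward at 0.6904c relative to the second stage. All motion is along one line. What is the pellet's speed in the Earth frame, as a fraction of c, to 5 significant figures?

u ≈ 0.97168c

Compose boost 2: (0.4460 + 0.6602)/(1 + 0.4460×0.6602) = 1.1062/1.294449 = 0.8545720
Compose boost 3: (0.6904 + 0.8545720)/(1 + 0.6904×0.8545720) = 1.544972/1.589996 = 0.97168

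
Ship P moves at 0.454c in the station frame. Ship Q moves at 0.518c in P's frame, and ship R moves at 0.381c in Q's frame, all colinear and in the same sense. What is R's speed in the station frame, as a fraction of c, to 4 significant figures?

u ≈ 0.8985c

Compose boost 2: (0.518 + 0.454)/(1 + 0.518×0.454) = 0.9720/1.23517 = 0.786935
Compose boost 3: (0.381 + 0.786935)/(1 + 0.381×0.786935) = 1.16793/1.29982 = 0.8985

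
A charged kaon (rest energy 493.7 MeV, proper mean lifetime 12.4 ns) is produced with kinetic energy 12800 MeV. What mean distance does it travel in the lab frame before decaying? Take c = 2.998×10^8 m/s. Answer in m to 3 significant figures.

d ≈ 100 m

γ = 1 + K/(m₀c²) = 1 + 12800/493.7 = 26.927
β = √(1 − 1/γ²) = 0.99931
Dilated lifetime: γτ₀ = 26.927 × 12.4 ns = 333.89 ns
d = βc·γτ₀ = 0.99931 × (2.998×10^8 m/s) × 3.3389×10^-7 s = 100 m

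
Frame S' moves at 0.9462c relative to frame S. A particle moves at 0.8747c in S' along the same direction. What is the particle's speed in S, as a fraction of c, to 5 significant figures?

Relativistic velocity addition: u = (u' + v)/(1 + u'v/c²)
= (0.8747 + 0.9462)/(1 + 0.8747×0.9462) = 1.8209/1.827641 = 0.99631

u ≈ 0.99631c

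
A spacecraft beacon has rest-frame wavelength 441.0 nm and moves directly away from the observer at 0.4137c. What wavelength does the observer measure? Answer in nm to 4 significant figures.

λ_obs ≈ 684.8 nm

Relativistic Doppler: λ_obs = λ_src √((1+β)/(1−β))
= 441.0 × √(1.41370/0.586300) = 441.0 × 1.55281 = 684.8 nm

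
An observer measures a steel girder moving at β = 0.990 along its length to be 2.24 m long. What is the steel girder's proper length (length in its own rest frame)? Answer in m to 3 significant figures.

L₀ ≈ 15.9 m

γ = 1/√(1 − 0.990²) = 7.0888
L₀ = γL = 7.0888 × 2.24 = 15.9 m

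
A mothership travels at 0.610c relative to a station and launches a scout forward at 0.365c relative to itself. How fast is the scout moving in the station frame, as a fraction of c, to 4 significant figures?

Compose boost 2: (0.365 + 0.610)/(1 + 0.365×0.610) = 0.9750/1.22265 = 0.7974

u ≈ 0.7974c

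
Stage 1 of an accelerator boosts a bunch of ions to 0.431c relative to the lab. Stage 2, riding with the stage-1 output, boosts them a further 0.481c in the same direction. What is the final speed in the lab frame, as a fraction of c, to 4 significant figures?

Compose boost 2: (0.481 + 0.431)/(1 + 0.481×0.431) = 0.9120/1.20731 = 0.7554

u ≈ 0.7554c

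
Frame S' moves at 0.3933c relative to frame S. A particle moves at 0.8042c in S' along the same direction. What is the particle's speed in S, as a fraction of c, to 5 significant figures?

u ≈ 0.90975c

Relativistic velocity addition: u = (u' + v)/(1 + u'v/c²)
= (0.8042 + 0.3933)/(1 + 0.8042×0.3933) = 1.1975/1.316292 = 0.90975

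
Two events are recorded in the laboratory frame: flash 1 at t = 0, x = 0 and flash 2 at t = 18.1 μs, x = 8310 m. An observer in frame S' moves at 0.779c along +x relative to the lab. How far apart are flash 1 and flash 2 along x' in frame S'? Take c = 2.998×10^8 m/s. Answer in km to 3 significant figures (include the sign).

Δx' ≈ 6.51 km

γ = 1/√(1 − 0.779²) = 1.5948
Δx' = γ(Δx − vΔt) = 1.5948 × (8310 m − 0.779×(2.998×10^8 m/s)×18.1×10^-6 s)
= 1.5948 × (4082.8 m) = 6.51 km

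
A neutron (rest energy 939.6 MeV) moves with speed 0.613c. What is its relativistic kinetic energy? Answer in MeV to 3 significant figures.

K ≈ 250 MeV

γ = 1/√(1 − 0.613²) = 1.2657
K = (γ − 1)m₀c² = (1.2657 − 1) × 939.6 MeV = 0.26569 × 939.6 MeV = 250 MeV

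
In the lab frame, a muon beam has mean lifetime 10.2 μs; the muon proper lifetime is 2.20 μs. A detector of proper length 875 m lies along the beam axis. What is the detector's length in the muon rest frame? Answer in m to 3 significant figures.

L ≈ 189 m

Time dilation ⇒ γ = Δt/τ₀ = 10.2/2.20 = 4.6364
Length contraction: L = L₀/γ = 875/4.6364 = 189 m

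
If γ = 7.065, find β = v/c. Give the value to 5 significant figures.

β ≈ 0.98993

β = √(1 − 1/γ²) = √(1 − 1/7.065²) = √(0.9799656) = 0.98993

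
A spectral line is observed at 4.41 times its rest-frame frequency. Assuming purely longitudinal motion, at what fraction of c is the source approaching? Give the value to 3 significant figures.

β ≈ 0.902

f_obs/f_src = √((1+β)/(1−β)) = 4.41  ⇒  (1+β)/(1−β) = 19.448
β = |1 − D²|/(1 + D²) = |1 − 19.448|/(1 + 19.448) = 0.902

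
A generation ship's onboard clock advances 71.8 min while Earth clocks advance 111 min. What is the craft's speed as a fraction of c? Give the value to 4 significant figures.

β ≈ 0.7626

γ = Δt/τ₀ = 111/71.8 = 1.54596
β = √(1 − 1/γ²) = √(1 − 1/1.54596²) = 0.7626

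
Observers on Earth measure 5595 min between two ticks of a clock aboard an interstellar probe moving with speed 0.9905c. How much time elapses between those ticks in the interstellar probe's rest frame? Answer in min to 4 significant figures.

γ = 1/√(1 − 0.9905²) = 7.27205
Proper time: τ₀ = Δt/γ = 5595/7.27205 = 769.4 min

τ₀ ≈ 769.4 min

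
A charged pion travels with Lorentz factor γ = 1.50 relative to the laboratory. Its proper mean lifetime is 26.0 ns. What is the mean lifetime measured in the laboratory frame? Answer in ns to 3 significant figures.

Δt ≈ 39.0 ns

γ = 1.50 (given)
Time dilation: Δt = γτ₀ = 1.50 × 26.0 ns = 39.0 ns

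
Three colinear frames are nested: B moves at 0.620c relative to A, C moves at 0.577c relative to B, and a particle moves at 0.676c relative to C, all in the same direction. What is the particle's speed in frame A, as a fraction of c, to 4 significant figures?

Compose boost 2: (0.577 + 0.620)/(1 + 0.577×0.620) = 1.197/1.35774 = 0.881612
Compose boost 3: (0.676 + 0.881612)/(1 + 0.676×0.881612) = 1.55761/1.59597 = 0.9760

u ≈ 0.9760c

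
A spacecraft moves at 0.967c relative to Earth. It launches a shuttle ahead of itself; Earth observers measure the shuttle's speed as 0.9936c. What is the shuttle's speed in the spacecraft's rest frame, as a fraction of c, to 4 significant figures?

Inverse velocity addition: u' = (u − v)/(1 − uv/c²)
= (0.9936 − 0.967)/(1 − 0.9936×0.967) = 0.02660/0.0391888 = 0.6788

u' ≈ 0.6788c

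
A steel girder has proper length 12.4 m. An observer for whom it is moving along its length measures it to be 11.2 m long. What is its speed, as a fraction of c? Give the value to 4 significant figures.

β ≈ 0.4292

γ = L₀/L = 12.4/11.2 = 1.10714
β = √(1 − 1/γ²) = 0.4292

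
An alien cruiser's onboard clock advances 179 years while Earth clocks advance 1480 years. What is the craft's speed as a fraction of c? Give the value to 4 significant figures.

β ≈ 0.9927

γ = Δt/τ₀ = 1480/179 = 8.26816
β = √(1 − 1/γ²) = √(1 − 1/8.26816²) = 0.9927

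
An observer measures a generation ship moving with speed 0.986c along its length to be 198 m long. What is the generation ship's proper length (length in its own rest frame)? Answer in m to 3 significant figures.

γ = 1/√(1 − 0.986²) = 5.9972
L₀ = γL = 5.9972 × 198 = 1190 m

L₀ ≈ 1190 m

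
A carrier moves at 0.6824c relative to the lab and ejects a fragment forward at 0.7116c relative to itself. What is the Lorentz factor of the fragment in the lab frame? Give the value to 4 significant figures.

γ ≈ 2.893

u_lab = (0.7116 + 0.6824)/(1 + 0.7116×0.6824) = 1.3940/1.485596 = 0.9383440
γ = 1/√(1 − 0.9383440²) = 2.893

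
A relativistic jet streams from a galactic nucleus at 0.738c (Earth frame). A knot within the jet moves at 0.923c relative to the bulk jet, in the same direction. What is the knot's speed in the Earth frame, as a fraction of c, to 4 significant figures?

Relativistic velocity addition: u = (u' + v)/(1 + u'v/c²)
= (0.923 + 0.738)/(1 + 0.923×0.738) = 1.661/1.68117 = 0.9880

u ≈ 0.9880c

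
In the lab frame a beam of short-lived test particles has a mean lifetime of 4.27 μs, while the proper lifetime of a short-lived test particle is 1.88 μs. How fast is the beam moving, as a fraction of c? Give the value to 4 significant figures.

γ = Δt/τ₀ = 4.27/1.88 = 2.27128
β = √(1 − 1/γ²) = √(1 − 1/2.27128²) = 0.8979

β ≈ 0.8979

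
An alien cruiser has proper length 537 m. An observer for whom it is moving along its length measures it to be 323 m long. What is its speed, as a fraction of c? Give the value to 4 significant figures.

γ = L₀/L = 537/323 = 1.66254
β = √(1 − 1/γ²) = 0.7989

β ≈ 0.7989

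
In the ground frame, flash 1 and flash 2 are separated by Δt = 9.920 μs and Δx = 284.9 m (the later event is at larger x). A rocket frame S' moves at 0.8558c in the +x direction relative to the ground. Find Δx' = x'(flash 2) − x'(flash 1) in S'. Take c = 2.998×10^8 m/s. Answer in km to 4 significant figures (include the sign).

Δx' ≈ -4.369 km

γ = 1/√(1 − 0.8558²) = 1.93309
Δx' = γ(Δx − vΔt) = 1.93309 × (284.9 m − 0.8558×(2.998×10^8 m/s)×9.920×10^-6 s)
= 1.93309 × (-2260.26 m) = -4.369 km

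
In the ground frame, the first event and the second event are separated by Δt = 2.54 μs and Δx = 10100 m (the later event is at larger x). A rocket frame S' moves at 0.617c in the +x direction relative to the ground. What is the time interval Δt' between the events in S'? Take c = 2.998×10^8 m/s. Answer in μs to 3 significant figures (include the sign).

Δt' ≈ -23.2 μs

γ = 1/√(1 − 0.617²) = 1.2707
Δt' = γ(Δt − vΔx/c²) = 1.2707 × (2.54 μs − 0.617×10100 m / (2.998×10^8 m/s))
= 1.2707 × (-18.246 μs) = -23.2 μs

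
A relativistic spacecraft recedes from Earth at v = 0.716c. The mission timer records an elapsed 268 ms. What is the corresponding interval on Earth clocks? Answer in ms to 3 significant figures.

γ = 1/√(1 − 0.716²) = 1.4325
Time dilation: Δt = γτ₀ = 1.4325 × 268 ms = 384 ms

Δt ≈ 384 ms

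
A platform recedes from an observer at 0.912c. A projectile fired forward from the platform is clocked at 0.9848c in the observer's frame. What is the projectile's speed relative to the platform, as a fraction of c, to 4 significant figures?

Inverse velocity addition: u' = (u − v)/(1 − uv/c²)
= (0.9848 − 0.912)/(1 − 0.9848×0.912) = 0.07280/0.101862 = 0.7147

u' ≈ 0.7147c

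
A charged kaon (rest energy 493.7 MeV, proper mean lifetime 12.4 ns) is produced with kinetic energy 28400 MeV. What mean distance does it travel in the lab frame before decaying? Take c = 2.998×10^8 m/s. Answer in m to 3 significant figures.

γ = 1 + K/(m₀c²) = 1 + 28400/493.7 = 58.525
β = √(1 − 1/γ²) = 0.99985
Dilated lifetime: γτ₀ = 58.525 × 12.4 ns = 725.71 ns
d = βc·γτ₀ = 0.99985 × (2.998×10^8 m/s) × 7.2571×10^-7 s = 218 m

d ≈ 218 m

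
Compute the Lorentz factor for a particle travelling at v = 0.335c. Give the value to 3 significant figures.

γ = 1/√(1 − β²) = 1/√(1 − 0.335²) = 1/√(0.88777) = 1.06

γ ≈ 1.06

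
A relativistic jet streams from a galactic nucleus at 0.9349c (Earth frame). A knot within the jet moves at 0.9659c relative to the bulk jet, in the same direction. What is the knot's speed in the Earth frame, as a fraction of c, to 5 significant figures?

u ≈ 0.99883c

Relativistic velocity addition: u = (u' + v)/(1 + u'v/c²)
= (0.9659 + 0.9349)/(1 + 0.9659×0.9349) = 1.9008/1.903020 = 0.99883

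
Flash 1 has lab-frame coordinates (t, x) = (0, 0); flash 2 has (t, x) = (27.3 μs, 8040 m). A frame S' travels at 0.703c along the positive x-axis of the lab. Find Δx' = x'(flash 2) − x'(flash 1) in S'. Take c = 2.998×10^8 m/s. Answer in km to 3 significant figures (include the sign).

Δx' ≈ 3.21 km

γ = 1/√(1 − 0.703²) = 1.4061
Δx' = γ(Δx − vΔt) = 1.4061 × (8040 m − 0.703×(2.998×10^8 m/s)×27.3×10^-6 s)
= 1.4061 × (2286.3 m) = 3.21 km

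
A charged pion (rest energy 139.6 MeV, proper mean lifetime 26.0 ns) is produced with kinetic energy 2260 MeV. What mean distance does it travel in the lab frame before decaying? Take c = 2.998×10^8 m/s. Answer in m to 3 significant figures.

d ≈ 134 m

γ = 1 + K/(m₀c²) = 1 + 2260/139.6 = 17.189
β = √(1 − 1/γ²) = 0.99831
Dilated lifetime: γτ₀ = 17.189 × 26.0 ns = 446.92 ns
d = βc·γτ₀ = 0.99831 × (2.998×10^8 m/s) × 4.4692×10^-7 s = 134 m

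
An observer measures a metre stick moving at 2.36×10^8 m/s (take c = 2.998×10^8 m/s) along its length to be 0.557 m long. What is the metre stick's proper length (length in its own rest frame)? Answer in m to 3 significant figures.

L₀ ≈ 0.903 m

β = v/c = 2.36×10^8 / 2.998×10^8 = 0.78719
γ = 1/√(1 − 0.78719²) = 1.6215
L₀ = γL = 1.6215 × 0.557 = 0.903 m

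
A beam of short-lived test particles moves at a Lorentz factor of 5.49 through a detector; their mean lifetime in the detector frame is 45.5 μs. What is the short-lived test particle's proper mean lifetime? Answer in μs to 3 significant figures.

τ₀ ≈ 8.29 μs

γ = 5.49 (given)
Proper time: τ₀ = Δt/γ = 45.5/5.49 = 8.29 μs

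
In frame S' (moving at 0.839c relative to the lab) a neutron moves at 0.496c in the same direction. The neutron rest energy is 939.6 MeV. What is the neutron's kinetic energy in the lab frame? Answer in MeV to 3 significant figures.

u_lab = (0.496 + 0.839)/(1 + 0.496×0.839) = 0.942701
γ = 1/√(1 − 0.942701²) = 2.9972
K = (γ − 1)m₀c² = (2.9972 − 1) × 939.6 = 1.9972 × 939.6 = 1880 MeV

K ≈ 1880 MeV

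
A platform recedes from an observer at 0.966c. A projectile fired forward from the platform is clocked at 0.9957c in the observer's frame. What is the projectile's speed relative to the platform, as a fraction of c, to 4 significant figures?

Inverse velocity addition: u' = (u − v)/(1 − uv/c²)
= (0.9957 − 0.966)/(1 − 0.9957×0.966) = 0.02970/0.0381538 = 0.7784

u' ≈ 0.7784c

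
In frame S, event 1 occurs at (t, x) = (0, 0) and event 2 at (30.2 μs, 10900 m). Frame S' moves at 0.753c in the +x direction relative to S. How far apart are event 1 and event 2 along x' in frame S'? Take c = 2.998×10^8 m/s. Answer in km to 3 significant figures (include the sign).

γ = 1/√(1 − 0.753²) = 1.5197
Δx' = γ(Δx − vΔt) = 1.5197 × (10900 m − 0.753×(2.998×10^8 m/s)×30.2×10^-6 s)
= 1.5197 × (4082.4 m) = 6.20 km

Δx' ≈ 6.20 km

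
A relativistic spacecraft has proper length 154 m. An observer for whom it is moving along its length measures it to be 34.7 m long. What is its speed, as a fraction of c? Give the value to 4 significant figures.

γ = L₀/L = 154/34.7 = 4.43804
β = √(1 − 1/γ²) = 0.9743

β ≈ 0.9743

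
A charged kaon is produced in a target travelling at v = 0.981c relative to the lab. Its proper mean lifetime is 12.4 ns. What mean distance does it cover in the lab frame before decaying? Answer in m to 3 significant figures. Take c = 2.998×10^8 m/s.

γ = 1/√(1 − 0.981²) = 5.1544
Dilated lifetime: Δt = γτ₀ = 5.1544 × 12.4 ns = 63.915 ns
d = vΔt = 0.981c × 63.915 ns = 2.9410×10^8 m/s × 6.3915×10^-8 s = 18.8 m

d ≈ 18.8 m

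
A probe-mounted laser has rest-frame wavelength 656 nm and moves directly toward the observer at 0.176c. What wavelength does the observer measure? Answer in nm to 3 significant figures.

Relativistic Doppler: λ_obs = λ_src √((1−β)/(1+β))
= 656 × √(0.82400/1.1760) = 656 × 0.83707 = 549 nm

λ_obs ≈ 549 nm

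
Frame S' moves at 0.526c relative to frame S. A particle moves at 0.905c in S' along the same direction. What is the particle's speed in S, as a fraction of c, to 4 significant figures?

Relativistic velocity addition: u = (u' + v)/(1 + u'v/c²)
= (0.905 + 0.526)/(1 + 0.905×0.526) = 1.431/1.47603 = 0.9695

u ≈ 0.9695c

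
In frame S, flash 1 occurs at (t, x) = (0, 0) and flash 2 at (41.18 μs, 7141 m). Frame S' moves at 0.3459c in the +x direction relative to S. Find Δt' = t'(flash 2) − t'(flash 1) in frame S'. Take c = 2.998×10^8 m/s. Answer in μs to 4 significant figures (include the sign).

Δt' ≈ 35.11 μs

γ = 1/√(1 − 0.3459²) = 1.06579
Δt' = γ(Δt − vΔx/c²) = 1.06579 × (41.18 μs − 0.3459×7141 m / (2.998×10^8 m/s))
= 1.06579 × (32.9409 μs) = 35.11 μs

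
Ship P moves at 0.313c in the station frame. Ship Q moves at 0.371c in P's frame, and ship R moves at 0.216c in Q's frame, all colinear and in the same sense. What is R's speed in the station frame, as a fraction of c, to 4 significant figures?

u ≈ 0.7319c

Compose boost 2: (0.371 + 0.313)/(1 + 0.371×0.313) = 0.6840/1.11612 = 0.612836
Compose boost 3: (0.216 + 0.612836)/(1 + 0.216×0.612836) = 0.828836/1.13237 = 0.7319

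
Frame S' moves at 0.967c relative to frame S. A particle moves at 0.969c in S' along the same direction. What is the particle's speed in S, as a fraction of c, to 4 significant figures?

Relativistic velocity addition: u = (u' + v)/(1 + u'v/c²)
= (0.969 + 0.967)/(1 + 0.969×0.967) = 1.936/1.93702 = 0.9995

u ≈ 0.9995c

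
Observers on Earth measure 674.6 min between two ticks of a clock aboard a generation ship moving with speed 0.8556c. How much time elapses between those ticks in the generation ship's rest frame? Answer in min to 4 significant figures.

τ₀ ≈ 349.2 min

γ = 1/√(1 − 0.8556²) = 1.93185
Proper time: τ₀ = Δt/γ = 674.6/1.93185 = 349.2 min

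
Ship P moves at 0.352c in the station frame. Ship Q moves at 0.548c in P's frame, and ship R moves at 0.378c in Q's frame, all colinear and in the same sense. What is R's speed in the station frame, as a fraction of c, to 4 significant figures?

u ≈ 0.8812c

Compose boost 2: (0.548 + 0.352)/(1 + 0.548×0.352) = 0.9000/1.19290 = 0.754466
Compose boost 3: (0.378 + 0.754466)/(1 + 0.378×0.754466) = 1.13247/1.28519 = 0.8812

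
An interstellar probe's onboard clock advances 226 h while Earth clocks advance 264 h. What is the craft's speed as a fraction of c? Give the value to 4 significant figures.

γ = Δt/τ₀ = 264/226 = 1.16814
β = √(1 − 1/γ²) = √(1 − 1/1.16814²) = 0.5169

β ≈ 0.5169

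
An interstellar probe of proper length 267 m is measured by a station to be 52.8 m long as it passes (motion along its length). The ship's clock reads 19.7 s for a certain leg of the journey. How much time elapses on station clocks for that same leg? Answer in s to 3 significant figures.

Length contraction ⇒ γ = L₀/L = 267/52.8 = 5.0568
Time dilation: Δt = γτ₀ = 5.0568 × 19.7 s = 99.6 s

Δt ≈ 99.6 s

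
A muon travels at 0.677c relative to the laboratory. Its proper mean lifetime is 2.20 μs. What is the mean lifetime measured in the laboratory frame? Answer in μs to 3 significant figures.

Δt ≈ 2.99 μs

γ = 1/√(1 − 0.677²) = 1.3587
Time dilation: Δt = γτ₀ = 1.3587 × 2.20 μs = 2.99 μs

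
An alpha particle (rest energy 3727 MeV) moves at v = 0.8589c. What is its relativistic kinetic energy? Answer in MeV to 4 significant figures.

γ = 1/√(1 − 0.8589²) = 1.95258
K = (γ − 1)m₀c² = (1.95258 − 1) × 3727 MeV = 0.952578 × 3727 MeV = 3550 MeV

K ≈ 3550 MeV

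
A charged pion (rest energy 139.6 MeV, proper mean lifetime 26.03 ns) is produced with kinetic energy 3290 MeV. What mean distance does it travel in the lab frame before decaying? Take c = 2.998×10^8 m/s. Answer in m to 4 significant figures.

d ≈ 191.6 m

γ = 1 + K/(m₀c²) = 1 + 3290/139.6 = 24.5673
β = √(1 − 1/γ²) = 0.999171
Dilated lifetime: γτ₀ = 24.5673 × 26.03 ns = 639.488 ns
d = βc·γτ₀ = 0.999171 × (2.998×10^8 m/s) × 6.39488×10^-7 s = 191.6 m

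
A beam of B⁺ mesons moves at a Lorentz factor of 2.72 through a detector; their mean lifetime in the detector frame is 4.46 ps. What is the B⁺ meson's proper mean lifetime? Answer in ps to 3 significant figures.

τ₀ ≈ 1.64 ps

γ = 2.72 (given)
Proper time: τ₀ = Δt/γ = 4.46/2.72 = 1.64 ps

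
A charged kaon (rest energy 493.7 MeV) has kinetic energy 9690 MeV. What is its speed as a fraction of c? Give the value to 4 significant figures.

β ≈ 0.9988

γ = 1 + K/(m₀c²) = 1 + 9690/493.7 = 20.6273
β = √(1 − 1/γ²) = 0.9988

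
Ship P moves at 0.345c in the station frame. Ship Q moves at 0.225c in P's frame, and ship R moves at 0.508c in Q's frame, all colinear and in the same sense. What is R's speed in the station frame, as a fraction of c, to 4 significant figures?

Compose boost 2: (0.225 + 0.345)/(1 + 0.225×0.345) = 0.5700/1.07763 = 0.528941
Compose boost 3: (0.508 + 0.528941)/(1 + 0.508×0.528941) = 1.03694/1.26870 = 0.8173

u ≈ 0.8173c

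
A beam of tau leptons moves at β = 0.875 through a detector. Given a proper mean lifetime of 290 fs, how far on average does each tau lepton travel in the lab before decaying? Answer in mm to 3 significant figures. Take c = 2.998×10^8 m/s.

d ≈ 0.157 mm

γ = 1/√(1 − 0.875²) = 2.0656
Dilated lifetime: Δt = γτ₀ = 2.0656 × 290 fs = 599.02 fs
d = vΔt = 0.875c × 599.02 fs = 2.6232×10^8 m/s × 5.9902×10^-13 s = 0.157 mm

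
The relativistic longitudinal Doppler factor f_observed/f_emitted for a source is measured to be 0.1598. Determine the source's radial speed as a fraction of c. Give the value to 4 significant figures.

f_obs/f_src = √((1−β)/(1+β)) = 0.1598  ⇒  (1−β)/(1+β) = 0.0255360
β = |1 − D²|/(1 + D²) = |1 − 0.0255360|/(1 + 0.0255360) = 0.9502

β ≈ 0.9502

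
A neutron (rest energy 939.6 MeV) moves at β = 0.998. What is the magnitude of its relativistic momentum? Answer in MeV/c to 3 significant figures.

γ = 1/√(1 − 0.998²) = 15.819
p = γβm₀c = 15.819 × 0.998 × 939.6 MeV/c = 14800 MeV/c

p ≈ 14800 MeV/c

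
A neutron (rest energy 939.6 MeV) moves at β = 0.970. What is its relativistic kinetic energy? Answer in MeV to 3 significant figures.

K ≈ 2930 MeV

γ = 1/√(1 − 0.970²) = 4.1135
K = (γ − 1)m₀c² = (4.1135 − 1) × 939.6 MeV = 3.1135 × 939.6 MeV = 2930 MeV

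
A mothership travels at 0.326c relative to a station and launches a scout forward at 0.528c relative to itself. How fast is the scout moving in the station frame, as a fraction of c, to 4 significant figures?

u ≈ 0.7286c

Compose boost 2: (0.528 + 0.326)/(1 + 0.528×0.326) = 0.8540/1.17213 = 0.7286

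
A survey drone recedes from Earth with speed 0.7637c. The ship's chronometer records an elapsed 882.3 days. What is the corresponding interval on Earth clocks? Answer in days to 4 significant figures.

γ = 1/√(1 − 0.7637²) = 1.54902
Time dilation: Δt = γτ₀ = 1.54902 × 882.3 days = 1367 days

Δt ≈ 1367 days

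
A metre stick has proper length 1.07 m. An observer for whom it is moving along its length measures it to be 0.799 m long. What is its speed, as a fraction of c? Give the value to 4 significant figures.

γ = L₀/L = 1.07/0.799 = 1.33917
β = √(1 − 1/γ²) = 0.6651

β ≈ 0.6651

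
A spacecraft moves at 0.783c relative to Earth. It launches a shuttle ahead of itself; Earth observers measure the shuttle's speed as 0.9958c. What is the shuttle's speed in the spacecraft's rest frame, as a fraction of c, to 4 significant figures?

Inverse velocity addition: u' = (u − v)/(1 − uv/c²)
= (0.9958 − 0.783)/(1 − 0.9958×0.783) = 0.2128/0.220289 = 0.9660

u' ≈ 0.9660c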